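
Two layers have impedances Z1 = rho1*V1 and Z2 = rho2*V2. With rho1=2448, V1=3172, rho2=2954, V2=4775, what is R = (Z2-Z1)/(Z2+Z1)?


Z1 = 2448 * 3172 = 7765056
Z2 = 2954 * 4775 = 14105350
R = (14105350 - 7765056) / (14105350 + 7765056) = 6340294 / 21870406 = 0.2899

0.2899


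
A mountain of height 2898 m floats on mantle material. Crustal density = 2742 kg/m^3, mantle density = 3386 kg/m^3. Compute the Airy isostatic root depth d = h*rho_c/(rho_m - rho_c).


rho_m - rho_c = 3386 - 2742 = 644
d = 2898 * 2742 / 644
= 7946316 / 644
= 12339.0 m

12339.0


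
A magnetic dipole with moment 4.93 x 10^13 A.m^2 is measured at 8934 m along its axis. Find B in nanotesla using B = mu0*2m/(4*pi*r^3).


m = 4.93 x 10^13 = 49300000000000 A.m^2
2m = 98600000000000 A.m^2
r^3 = 8934^3 = 713079324504
B = (4pi*10^-7) * 98600000000000 / (4*pi * 713079324504) * 1e9
= 123904414.257581 / 8960819069154.15 * 1e9
= 13827.3536 nT

13827.3536


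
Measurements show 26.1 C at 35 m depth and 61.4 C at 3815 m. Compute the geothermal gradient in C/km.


dT = 61.4 - 26.1 = 35.3 C
dz = 3815 - 35 = 3780 m
gradient = dT/dz * 1000 = 35.3/3780 * 1000 = 9.3386 C/km

9.3386


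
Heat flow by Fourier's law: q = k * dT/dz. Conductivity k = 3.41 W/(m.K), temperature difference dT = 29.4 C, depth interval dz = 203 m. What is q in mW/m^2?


q = k * dT / dz * 1000
= 3.41 * 29.4 / 203 * 1000
= 0.493862 * 1000
= 493.8621 mW/m^2

493.8621


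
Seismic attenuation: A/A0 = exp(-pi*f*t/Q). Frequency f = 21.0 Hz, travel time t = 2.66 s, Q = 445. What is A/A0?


pi*f*t/Q = pi*21.0*2.66/445 = 0.394358
A/A0 = exp(-0.394358) = 0.674113

0.674113


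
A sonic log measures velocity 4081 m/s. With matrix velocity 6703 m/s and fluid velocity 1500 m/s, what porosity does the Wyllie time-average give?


1/V - 1/Vm = 1/4081 - 1/6703 = 9.585e-05
1/Vf - 1/Vm = 1/1500 - 1/6703 = 0.00051748
phi = 9.585e-05 / 0.00051748 = 0.1852

0.1852


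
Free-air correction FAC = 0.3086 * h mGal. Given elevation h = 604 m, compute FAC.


FAC = 0.3086 * h
= 0.3086 * 604
= 186.3944 mGal

186.3944


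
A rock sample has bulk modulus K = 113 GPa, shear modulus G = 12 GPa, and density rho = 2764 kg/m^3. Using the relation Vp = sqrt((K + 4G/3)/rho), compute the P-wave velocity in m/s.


First compute the effective modulus:
K + 4G/3 = 113e9 + 4*12e9/3 = 129000000000.0 Pa
Then divide by density:
129000000000.0 / 2764 = 46671490.5933 Pa/(kg/m^3)
Take the square root:
Vp = sqrt(46671490.5933) = 6831.65 m/s

6831.65


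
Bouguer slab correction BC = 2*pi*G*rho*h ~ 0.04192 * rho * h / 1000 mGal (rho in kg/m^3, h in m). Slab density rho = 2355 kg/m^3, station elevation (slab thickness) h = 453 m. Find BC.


BC = 0.04192 * rho * h / 1000
= 0.04192 * 2355 * 453 / 1000
= 44.7209 mGal

44.7209


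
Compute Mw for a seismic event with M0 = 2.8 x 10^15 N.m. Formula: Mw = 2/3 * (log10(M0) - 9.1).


log10(M0) = log10(2.8 x 10^15) = 15.4472
Mw = 2/3 * (15.4472 - 9.1)
= 2/3 * 6.3472
= 4.23

4.23


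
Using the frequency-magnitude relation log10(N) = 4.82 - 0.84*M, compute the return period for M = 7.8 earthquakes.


log10(N) = 4.82 - 0.84*7.8 = -1.732
N = 10^-1.732 = 0.018535
T = 1/N = 1/0.018535 = 53.9511 years

53.9511


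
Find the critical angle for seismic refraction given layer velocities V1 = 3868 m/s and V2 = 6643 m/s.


V1/V2 = 3868/6643 = 0.582267
theta_c = arcsin(0.582267) = 35.6102 degrees

35.6102


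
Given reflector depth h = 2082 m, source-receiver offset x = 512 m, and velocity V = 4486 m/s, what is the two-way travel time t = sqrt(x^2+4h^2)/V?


x^2 + 4h^2 = 512^2 + 4*2082^2 = 262144 + 17338896 = 17601040
sqrt(17601040) = 4195.3593
t = 4195.3593 / 4486 = 0.9352 s

0.9352


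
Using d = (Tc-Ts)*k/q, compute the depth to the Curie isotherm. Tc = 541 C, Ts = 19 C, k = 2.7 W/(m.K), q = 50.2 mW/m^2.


T_Curie - T_surf = 541 - 19 = 522 C
Convert q to W/m^2: 50.2 mW/m^2 = 0.0502 W/m^2
d = 522 * 2.7 / 0.0502 = 28075.7 m

28075.7


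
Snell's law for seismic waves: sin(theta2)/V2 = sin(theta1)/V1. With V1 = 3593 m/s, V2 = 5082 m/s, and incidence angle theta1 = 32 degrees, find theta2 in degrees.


sin(theta1) = sin(32 deg) = 0.529919
sin(theta2) = V2/V1 * sin(theta1) = 5082/3593 * 0.529919 = 0.749527
theta2 = arcsin(0.749527) = 48.5494 degrees

48.5494


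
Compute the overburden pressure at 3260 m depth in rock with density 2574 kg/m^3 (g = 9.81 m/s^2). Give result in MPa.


P = rho * g * z / 1e6
= 2574 * 9.81 * 3260 / 1e6
= 82318064.4 / 1e6
= 82.3181 MPa

82.3181


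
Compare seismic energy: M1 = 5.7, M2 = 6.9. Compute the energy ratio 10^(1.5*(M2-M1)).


M2 - M1 = 6.9 - 5.7 = 1.2
1.5 * 1.2 = 1.8
ratio = 10^1.8 = 63.1

63.1


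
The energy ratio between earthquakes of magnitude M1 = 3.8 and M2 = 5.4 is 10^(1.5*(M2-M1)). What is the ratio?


M2 - M1 = 5.4 - 3.8 = 1.6
1.5 * 1.6 = 2.4
ratio = 10^2.4 = 251.19

251.19


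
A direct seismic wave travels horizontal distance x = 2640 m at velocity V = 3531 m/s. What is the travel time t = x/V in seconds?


t = x / V
= 2640 / 3531
= 0.7477 s

0.7477


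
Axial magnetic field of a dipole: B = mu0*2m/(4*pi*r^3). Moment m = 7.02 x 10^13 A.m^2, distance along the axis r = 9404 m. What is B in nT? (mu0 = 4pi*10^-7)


m = 7.02 x 10^13 = 70200000000000 A.m^2
2m = 140400000000000 A.m^2
r^3 = 9404^3 = 831644771264
B = (4pi*10^-7) * 140400000000000 / (4*pi * 831644771264) * 1e9
= 176431843.425603 / 10450756415197.38 * 1e9
= 16882.208 nT

16882.208


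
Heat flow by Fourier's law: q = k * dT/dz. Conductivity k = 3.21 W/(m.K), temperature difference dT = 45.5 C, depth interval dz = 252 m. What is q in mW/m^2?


q = k * dT / dz * 1000
= 3.21 * 45.5 / 252 * 1000
= 0.579583 * 1000
= 579.5833 mW/m^2

579.5833


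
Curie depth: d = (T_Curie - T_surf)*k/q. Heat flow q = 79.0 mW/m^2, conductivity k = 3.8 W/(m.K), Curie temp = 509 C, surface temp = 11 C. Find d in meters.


T_Curie - T_surf = 509 - 11 = 498 C
Convert q to W/m^2: 79.0 mW/m^2 = 0.079 W/m^2
d = 498 * 3.8 / 0.079 = 23954.43 m

23954.43


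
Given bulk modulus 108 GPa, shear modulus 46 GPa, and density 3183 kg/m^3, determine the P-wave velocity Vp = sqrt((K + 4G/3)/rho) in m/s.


First compute the effective modulus:
K + 4G/3 = 108e9 + 4*46e9/3 = 169333333333.33 Pa
Then divide by density:
169333333333.33 / 3183 = 53199287.8835 Pa/(kg/m^3)
Take the square root:
Vp = sqrt(53199287.8835) = 7293.78 m/s

7293.78


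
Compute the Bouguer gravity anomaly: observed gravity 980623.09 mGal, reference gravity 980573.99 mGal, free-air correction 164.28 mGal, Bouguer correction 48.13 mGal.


BA = g_obs - g_ref + FAC - BC
= 980623.09 - 980573.99 + 164.28 - 48.13
= 165.25 mGal

165.25


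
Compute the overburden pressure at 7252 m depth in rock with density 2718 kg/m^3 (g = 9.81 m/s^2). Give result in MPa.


P = rho * g * z / 1e6
= 2718 * 9.81 * 7252 / 1e6
= 193364282.16 / 1e6
= 193.3643 MPa

193.3643


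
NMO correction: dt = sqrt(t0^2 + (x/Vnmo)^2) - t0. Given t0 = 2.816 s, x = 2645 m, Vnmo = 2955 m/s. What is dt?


x/Vnmo = 2645/2955 = 0.895093
(x/Vnmo)^2 = 0.801192
t0^2 = 7.929856
sqrt(7.929856 + 0.801192) = 2.954835
dt = 2.954835 - 2.816 = 0.138835

0.138835


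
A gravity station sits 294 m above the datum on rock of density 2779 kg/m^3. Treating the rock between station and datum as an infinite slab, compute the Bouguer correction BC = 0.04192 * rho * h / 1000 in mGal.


BC = 0.04192 * rho * h / 1000
= 0.04192 * 2779 * 294 / 1000
= 34.2497 mGal

34.2497


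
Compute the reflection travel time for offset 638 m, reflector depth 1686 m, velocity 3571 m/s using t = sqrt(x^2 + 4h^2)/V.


x^2 + 4h^2 = 638^2 + 4*1686^2 = 407044 + 11370384 = 11777428
sqrt(11777428) = 3431.8258
t = 3431.8258 / 3571 = 0.961 s

0.961


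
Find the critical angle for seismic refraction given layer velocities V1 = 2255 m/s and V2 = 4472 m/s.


V1/V2 = 2255/4472 = 0.504249
theta_c = arcsin(0.504249) = 30.2815 degrees

30.2815


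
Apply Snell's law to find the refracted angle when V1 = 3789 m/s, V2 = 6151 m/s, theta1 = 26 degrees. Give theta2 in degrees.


sin(theta1) = sin(26 deg) = 0.438371
sin(theta2) = V2/V1 * sin(theta1) = 6151/3789 * 0.438371 = 0.711644
theta2 = arcsin(0.711644) = 45.3689 degrees

45.3689


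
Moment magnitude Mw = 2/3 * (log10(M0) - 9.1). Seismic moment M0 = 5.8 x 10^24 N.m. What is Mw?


log10(M0) = log10(5.8 x 10^24) = 24.7634
Mw = 2/3 * (24.7634 - 9.1)
= 2/3 * 15.6634
= 10.44

10.44


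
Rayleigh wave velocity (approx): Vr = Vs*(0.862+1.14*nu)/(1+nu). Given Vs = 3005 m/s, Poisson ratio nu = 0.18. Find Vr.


Numerator factor = 0.862 + 1.14*0.18 = 1.0672
Denominator = 1 + 0.18 = 1.18
Vr = 3005 * 1.0672 / 1.18 = 2717.74 m/s

2717.74


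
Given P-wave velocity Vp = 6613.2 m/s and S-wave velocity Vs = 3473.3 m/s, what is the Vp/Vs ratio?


Vp/Vs = 6613.2 / 3473.3
= 1.904

1.904


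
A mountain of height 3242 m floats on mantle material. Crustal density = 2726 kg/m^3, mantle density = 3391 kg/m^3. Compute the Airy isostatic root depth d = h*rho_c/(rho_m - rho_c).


rho_m - rho_c = 3391 - 2726 = 665
d = 3242 * 2726 / 665
= 8837692 / 665
= 13289.76 m

13289.76


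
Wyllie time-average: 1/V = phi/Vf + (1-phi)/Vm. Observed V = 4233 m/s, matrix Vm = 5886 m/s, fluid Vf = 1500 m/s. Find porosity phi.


1/V - 1/Vm = 1/4233 - 1/5886 = 6.634e-05
1/Vf - 1/Vm = 1/1500 - 1/5886 = 0.00049677
phi = 6.634e-05 / 0.00049677 = 0.1336

0.1336


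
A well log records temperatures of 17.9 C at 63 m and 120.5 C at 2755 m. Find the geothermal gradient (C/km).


dT = 120.5 - 17.9 = 102.6 C
dz = 2755 - 63 = 2692 m
gradient = dT/dz * 1000 = 102.6/2692 * 1000 = 38.1129 C/km

38.1129


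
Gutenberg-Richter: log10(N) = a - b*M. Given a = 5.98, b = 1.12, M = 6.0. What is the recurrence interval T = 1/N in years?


log10(N) = 5.98 - 1.12*6.0 = -0.74
N = 10^-0.74 = 0.18197
T = 1/N = 1/0.18197 = 5.4954 years

5.4954


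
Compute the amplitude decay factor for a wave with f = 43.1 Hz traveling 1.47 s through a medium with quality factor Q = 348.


pi*f*t/Q = pi*43.1*1.47/348 = 0.571959
A/A0 = exp(-0.571959) = 0.564418

0.564418


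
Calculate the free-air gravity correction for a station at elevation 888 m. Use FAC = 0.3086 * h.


FAC = 0.3086 * h
= 0.3086 * 888
= 274.0368 mGal

274.0368


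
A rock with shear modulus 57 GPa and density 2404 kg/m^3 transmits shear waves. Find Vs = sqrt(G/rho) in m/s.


Convert G to Pa: G = 57e9 Pa
Compute G/rho = 57e9 / 2404 = 23710482.5291
Vs = sqrt(23710482.5291) = 4869.34 m/s

4869.34


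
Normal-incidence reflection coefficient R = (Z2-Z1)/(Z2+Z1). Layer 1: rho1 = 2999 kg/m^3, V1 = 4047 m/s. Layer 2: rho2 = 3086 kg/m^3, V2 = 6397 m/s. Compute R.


Z1 = 2999 * 4047 = 12136953
Z2 = 3086 * 6397 = 19741142
R = (19741142 - 12136953) / (19741142 + 12136953) = 7604189 / 31878095 = 0.2385

0.2385


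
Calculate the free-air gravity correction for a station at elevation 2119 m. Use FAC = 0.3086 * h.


FAC = 0.3086 * h
= 0.3086 * 2119
= 653.9234 mGal

653.9234


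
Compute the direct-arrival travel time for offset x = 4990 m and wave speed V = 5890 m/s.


t = x / V
= 4990 / 5890
= 0.8472 s

0.8472


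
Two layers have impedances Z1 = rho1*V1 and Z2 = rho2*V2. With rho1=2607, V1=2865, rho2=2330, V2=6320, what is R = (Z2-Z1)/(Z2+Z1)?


Z1 = 2607 * 2865 = 7469055
Z2 = 2330 * 6320 = 14725600
R = (14725600 - 7469055) / (14725600 + 7469055) = 7256545 / 22194655 = 0.327

0.327


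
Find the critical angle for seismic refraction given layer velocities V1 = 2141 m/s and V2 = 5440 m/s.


V1/V2 = 2141/5440 = 0.393566
theta_c = arcsin(0.393566) = 23.1766 degrees

23.1766


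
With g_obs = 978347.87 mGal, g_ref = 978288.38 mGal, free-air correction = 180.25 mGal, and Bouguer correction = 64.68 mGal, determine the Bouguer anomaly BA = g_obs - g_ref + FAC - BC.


BA = g_obs - g_ref + FAC - BC
= 978347.87 - 978288.38 + 180.25 - 64.68
= 175.06 mGal

175.06


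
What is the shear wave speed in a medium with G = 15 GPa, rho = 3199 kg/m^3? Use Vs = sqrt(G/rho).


Convert G to Pa: G = 15e9 Pa
Compute G/rho = 15e9 / 3199 = 4688965.3017
Vs = sqrt(4688965.3017) = 2165.4 m/s

2165.4


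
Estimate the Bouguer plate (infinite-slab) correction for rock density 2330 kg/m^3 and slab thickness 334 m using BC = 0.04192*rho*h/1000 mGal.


BC = 0.04192 * rho * h / 1000
= 0.04192 * 2330 * 334 / 1000
= 32.623 mGal

32.623


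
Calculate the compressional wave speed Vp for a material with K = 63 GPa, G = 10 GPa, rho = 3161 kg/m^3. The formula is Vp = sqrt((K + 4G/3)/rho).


First compute the effective modulus:
K + 4G/3 = 63e9 + 4*10e9/3 = 76333333333.33 Pa
Then divide by density:
76333333333.33 / 3161 = 24148476.2206 Pa/(kg/m^3)
Take the square root:
Vp = sqrt(24148476.2206) = 4914.11 m/s

4914.11


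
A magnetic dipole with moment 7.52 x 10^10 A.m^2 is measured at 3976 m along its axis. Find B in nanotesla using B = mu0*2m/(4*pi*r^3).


m = 7.52 x 10^10 = 75200000000 A.m^2
2m = 150400000000 A.m^2
r^3 = 3976^3 = 62854898176
B = (4pi*10^-7) * 150400000000 / (4*pi * 62854898176) * 1e9
= 188998.21404 / 789857945407.42 * 1e9
= 239.2813 nT

239.2813


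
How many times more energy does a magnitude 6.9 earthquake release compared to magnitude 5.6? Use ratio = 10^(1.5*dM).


M2 - M1 = 6.9 - 5.6 = 1.3
1.5 * 1.3 = 1.95
ratio = 10^1.95 = 89.13

89.13


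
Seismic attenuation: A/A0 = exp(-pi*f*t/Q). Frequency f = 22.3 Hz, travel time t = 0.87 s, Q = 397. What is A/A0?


pi*f*t/Q = pi*22.3*0.87/397 = 0.153527
A/A0 = exp(-0.153527) = 0.857678

0.857678


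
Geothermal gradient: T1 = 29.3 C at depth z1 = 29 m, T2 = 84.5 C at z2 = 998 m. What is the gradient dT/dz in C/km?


dT = 84.5 - 29.3 = 55.2 C
dz = 998 - 29 = 969 m
gradient = dT/dz * 1000 = 55.2/969 * 1000 = 56.9659 C/km

56.9659


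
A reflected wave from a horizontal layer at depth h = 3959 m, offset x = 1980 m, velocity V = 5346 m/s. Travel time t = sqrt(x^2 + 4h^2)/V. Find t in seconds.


x^2 + 4h^2 = 1980^2 + 4*3959^2 = 3920400 + 62694724 = 66615124
sqrt(66615124) = 8161.8089
t = 8161.8089 / 5346 = 1.5267 s

1.5267


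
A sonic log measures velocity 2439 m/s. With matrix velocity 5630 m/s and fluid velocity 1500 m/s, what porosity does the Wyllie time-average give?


1/V - 1/Vm = 1/2439 - 1/5630 = 0.00023238
1/Vf - 1/Vm = 1/1500 - 1/5630 = 0.00048905
phi = 0.00023238 / 0.00048905 = 0.4752

0.4752


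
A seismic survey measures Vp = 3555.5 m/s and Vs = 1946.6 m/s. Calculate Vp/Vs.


Vp/Vs = 3555.5 / 1946.6
= 1.8265

1.8265


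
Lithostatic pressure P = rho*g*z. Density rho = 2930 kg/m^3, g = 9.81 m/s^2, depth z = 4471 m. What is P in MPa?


P = rho * g * z / 1e6
= 2930 * 9.81 * 4471 / 1e6
= 128511294.3 / 1e6
= 128.5113 MPa

128.5113


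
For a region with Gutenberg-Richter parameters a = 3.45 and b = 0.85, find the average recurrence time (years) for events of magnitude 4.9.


log10(N) = 3.45 - 0.85*4.9 = -0.715
N = 10^-0.715 = 0.192752
T = 1/N = 1/0.192752 = 5.188 years

5.188


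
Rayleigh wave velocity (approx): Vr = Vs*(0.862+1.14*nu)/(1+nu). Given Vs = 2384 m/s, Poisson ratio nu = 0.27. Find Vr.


Numerator factor = 0.862 + 1.14*0.27 = 1.1698
Denominator = 1 + 0.27 = 1.27
Vr = 2384 * 1.1698 / 1.27 = 2195.91 m/s

2195.91


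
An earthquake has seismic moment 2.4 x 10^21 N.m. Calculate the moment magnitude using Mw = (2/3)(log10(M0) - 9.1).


log10(M0) = log10(2.4 x 10^21) = 21.3802
Mw = 2/3 * (21.3802 - 9.1)
= 2/3 * 12.2802
= 8.19

8.19


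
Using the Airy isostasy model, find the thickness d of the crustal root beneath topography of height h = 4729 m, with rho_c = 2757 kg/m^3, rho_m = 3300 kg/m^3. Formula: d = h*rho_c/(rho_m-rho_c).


rho_m - rho_c = 3300 - 2757 = 543
d = 4729 * 2757 / 543
= 13037853 / 543
= 24010.78 m

24010.78


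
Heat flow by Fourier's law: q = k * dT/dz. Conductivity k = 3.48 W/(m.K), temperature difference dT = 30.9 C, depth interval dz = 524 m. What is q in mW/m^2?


q = k * dT / dz * 1000
= 3.48 * 30.9 / 524 * 1000
= 0.205214 * 1000
= 205.2137 mW/m^2

205.2137


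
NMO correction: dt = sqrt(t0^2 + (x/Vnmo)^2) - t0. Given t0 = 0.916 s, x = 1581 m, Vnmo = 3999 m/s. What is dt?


x/Vnmo = 1581/3999 = 0.395349
(x/Vnmo)^2 = 0.156301
t0^2 = 0.839056
sqrt(0.839056 + 0.156301) = 0.997676
dt = 0.997676 - 0.916 = 0.081676

0.081676


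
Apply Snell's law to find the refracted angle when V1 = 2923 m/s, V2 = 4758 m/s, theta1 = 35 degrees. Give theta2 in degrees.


sin(theta1) = sin(35 deg) = 0.573576
sin(theta2) = V2/V1 * sin(theta1) = 4758/2923 * 0.573576 = 0.933656
theta2 = arcsin(0.933656) = 69.0121 degrees

69.0121


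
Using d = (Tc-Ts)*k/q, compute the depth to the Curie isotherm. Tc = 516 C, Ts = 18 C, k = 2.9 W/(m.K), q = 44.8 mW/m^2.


T_Curie - T_surf = 516 - 18 = 498 C
Convert q to W/m^2: 44.8 mW/m^2 = 0.0448 W/m^2
d = 498 * 2.9 / 0.0448 = 32236.61 m

32236.61


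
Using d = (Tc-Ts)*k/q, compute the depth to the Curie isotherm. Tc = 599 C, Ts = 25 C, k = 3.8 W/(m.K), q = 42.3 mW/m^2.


T_Curie - T_surf = 599 - 25 = 574 C
Convert q to W/m^2: 42.3 mW/m^2 = 0.0423 W/m^2
d = 574 * 3.8 / 0.0423 = 51565.01 m

51565.01


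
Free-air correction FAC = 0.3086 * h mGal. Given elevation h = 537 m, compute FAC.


FAC = 0.3086 * h
= 0.3086 * 537
= 165.7182 mGal

165.7182


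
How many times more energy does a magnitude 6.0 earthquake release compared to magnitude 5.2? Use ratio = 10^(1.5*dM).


M2 - M1 = 6.0 - 5.2 = 0.8
1.5 * 0.8 = 1.2
ratio = 10^1.2 = 15.85

15.85


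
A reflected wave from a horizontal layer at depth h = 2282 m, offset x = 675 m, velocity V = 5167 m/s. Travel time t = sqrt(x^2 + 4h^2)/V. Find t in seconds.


x^2 + 4h^2 = 675^2 + 4*2282^2 = 455625 + 20830096 = 21285721
sqrt(21285721) = 4613.6451
t = 4613.6451 / 5167 = 0.8929 s

0.8929


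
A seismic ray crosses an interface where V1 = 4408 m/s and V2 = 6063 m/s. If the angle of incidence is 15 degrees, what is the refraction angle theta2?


sin(theta1) = sin(15 deg) = 0.258819
sin(theta2) = V2/V1 * sin(theta1) = 6063/4408 * 0.258819 = 0.355994
theta2 = arcsin(0.355994) = 20.8544 degrees

20.8544


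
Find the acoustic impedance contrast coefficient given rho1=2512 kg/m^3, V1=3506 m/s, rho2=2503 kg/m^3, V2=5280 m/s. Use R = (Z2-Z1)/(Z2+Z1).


Z1 = 2512 * 3506 = 8807072
Z2 = 2503 * 5280 = 13215840
R = (13215840 - 8807072) / (13215840 + 8807072) = 4408768 / 22022912 = 0.2002

0.2002


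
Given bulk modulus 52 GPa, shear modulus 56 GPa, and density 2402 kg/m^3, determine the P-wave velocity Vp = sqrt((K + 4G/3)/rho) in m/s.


First compute the effective modulus:
K + 4G/3 = 52e9 + 4*56e9/3 = 126666666666.67 Pa
Then divide by density:
126666666666.67 / 2402 = 52733832.917 Pa/(kg/m^3)
Take the square root:
Vp = sqrt(52733832.917) = 7261.81 m/s

7261.81


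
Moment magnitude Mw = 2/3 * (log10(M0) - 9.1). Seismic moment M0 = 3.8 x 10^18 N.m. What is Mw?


log10(M0) = log10(3.8 x 10^18) = 18.5798
Mw = 2/3 * (18.5798 - 9.1)
= 2/3 * 9.4798
= 6.32

6.32


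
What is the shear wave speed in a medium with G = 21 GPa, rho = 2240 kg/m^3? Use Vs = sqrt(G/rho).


Convert G to Pa: G = 21e9 Pa
Compute G/rho = 21e9 / 2240 = 9375000.0
Vs = sqrt(9375000.0) = 3061.86 m/s

3061.86


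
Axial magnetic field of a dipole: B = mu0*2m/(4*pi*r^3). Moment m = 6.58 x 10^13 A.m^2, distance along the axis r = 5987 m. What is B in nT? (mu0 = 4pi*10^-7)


m = 6.58 x 10^13 = 65800000000000 A.m^2
2m = 131600000000000 A.m^2
r^3 = 5987^3 = 214599039803
B = (4pi*10^-7) * 131600000000000 / (4*pi * 214599039803) * 1e9
= 165373437.284967 / 2696731067650.11 * 1e9
= 61323.6667 nT

61323.6667


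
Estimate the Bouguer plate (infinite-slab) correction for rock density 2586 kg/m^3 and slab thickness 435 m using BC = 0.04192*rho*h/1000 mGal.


BC = 0.04192 * rho * h / 1000
= 0.04192 * 2586 * 435 / 1000
= 47.1562 mGal

47.1562


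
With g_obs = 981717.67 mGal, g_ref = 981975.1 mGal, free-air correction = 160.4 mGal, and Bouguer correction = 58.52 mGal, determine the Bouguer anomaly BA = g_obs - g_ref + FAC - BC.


BA = g_obs - g_ref + FAC - BC
= 981717.67 - 981975.1 + 160.4 - 58.52
= -155.55 mGal

-155.55


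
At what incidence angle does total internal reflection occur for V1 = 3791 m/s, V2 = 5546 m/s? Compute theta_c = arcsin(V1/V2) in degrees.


V1/V2 = 3791/5546 = 0.683556
theta_c = arcsin(0.683556) = 43.1221 degrees

43.1221


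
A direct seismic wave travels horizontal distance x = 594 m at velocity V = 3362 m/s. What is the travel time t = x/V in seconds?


t = x / V
= 594 / 3362
= 0.1767 s

0.1767


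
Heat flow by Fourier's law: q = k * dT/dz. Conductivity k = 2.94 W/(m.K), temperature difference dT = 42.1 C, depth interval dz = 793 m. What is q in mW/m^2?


q = k * dT / dz * 1000
= 2.94 * 42.1 / 793 * 1000
= 0.156083 * 1000
= 156.0832 mW/m^2

156.0832


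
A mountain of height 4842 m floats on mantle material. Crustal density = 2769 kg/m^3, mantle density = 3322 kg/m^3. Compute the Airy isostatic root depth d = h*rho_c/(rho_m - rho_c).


rho_m - rho_c = 3322 - 2769 = 553
d = 4842 * 2769 / 553
= 13407498 / 553
= 24245.02 m

24245.02


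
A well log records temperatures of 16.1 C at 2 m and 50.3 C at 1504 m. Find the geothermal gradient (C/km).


dT = 50.3 - 16.1 = 34.2 C
dz = 1504 - 2 = 1502 m
gradient = dT/dz * 1000 = 34.2/1502 * 1000 = 22.7696 C/km

22.7696


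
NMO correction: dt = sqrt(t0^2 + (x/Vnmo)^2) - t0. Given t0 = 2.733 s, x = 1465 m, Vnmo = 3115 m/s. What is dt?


x/Vnmo = 1465/3115 = 0.470305
(x/Vnmo)^2 = 0.221187
t0^2 = 7.469289
sqrt(7.469289 + 0.221187) = 2.773171
dt = 2.773171 - 2.733 = 0.040171

0.040171


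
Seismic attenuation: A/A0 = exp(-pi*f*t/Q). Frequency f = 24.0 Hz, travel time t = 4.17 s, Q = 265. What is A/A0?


pi*f*t/Q = pi*24.0*4.17/265 = 1.186455
A/A0 = exp(-1.186455) = 0.305302

0.305302


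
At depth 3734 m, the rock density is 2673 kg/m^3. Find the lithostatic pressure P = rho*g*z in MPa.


P = rho * g * z / 1e6
= 2673 * 9.81 * 3734 / 1e6
= 97913433.42 / 1e6
= 97.9134 MPa

97.9134


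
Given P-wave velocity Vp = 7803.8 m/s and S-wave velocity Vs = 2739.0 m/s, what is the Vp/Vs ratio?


Vp/Vs = 7803.8 / 2739.0
= 2.8491

2.8491


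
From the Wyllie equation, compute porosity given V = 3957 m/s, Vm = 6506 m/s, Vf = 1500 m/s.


1/V - 1/Vm = 1/3957 - 1/6506 = 9.901e-05
1/Vf - 1/Vm = 1/1500 - 1/6506 = 0.00051296
phi = 9.901e-05 / 0.00051296 = 0.193

0.193


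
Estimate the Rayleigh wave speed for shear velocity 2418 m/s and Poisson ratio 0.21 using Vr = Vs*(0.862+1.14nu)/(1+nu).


Numerator factor = 0.862 + 1.14*0.21 = 1.1014
Denominator = 1 + 0.21 = 1.21
Vr = 2418 * 1.1014 / 1.21 = 2200.98 m/s

2200.98


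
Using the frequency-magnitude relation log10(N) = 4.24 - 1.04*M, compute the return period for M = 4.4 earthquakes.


log10(N) = 4.24 - 1.04*4.4 = -0.336
N = 10^-0.336 = 0.461318
T = 1/N = 1/0.461318 = 2.1677 years

2.1677


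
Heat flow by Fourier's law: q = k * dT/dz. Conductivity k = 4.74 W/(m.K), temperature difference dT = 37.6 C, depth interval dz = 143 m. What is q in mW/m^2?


q = k * dT / dz * 1000
= 4.74 * 37.6 / 143 * 1000
= 1.246322 * 1000
= 1246.3217 mW/m^2

1246.3217


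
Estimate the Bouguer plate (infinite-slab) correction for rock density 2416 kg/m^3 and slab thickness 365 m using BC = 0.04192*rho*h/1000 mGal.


BC = 0.04192 * rho * h / 1000
= 0.04192 * 2416 * 365 / 1000
= 36.9667 mGal

36.9667


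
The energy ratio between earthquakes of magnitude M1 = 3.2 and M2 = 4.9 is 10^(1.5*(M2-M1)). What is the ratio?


M2 - M1 = 4.9 - 3.2 = 1.7
1.5 * 1.7 = 2.55
ratio = 10^2.55 = 354.81

354.81


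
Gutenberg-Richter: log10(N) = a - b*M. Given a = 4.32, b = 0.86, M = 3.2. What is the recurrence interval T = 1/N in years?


log10(N) = 4.32 - 0.86*3.2 = 1.568
N = 10^1.568 = 36.982818
T = 1/N = 1/36.982818 = 0.027 years

0.027


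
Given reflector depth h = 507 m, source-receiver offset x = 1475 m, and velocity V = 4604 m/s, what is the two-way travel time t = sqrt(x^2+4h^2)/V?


x^2 + 4h^2 = 1475^2 + 4*507^2 = 2175625 + 1028196 = 3203821
sqrt(3203821) = 1789.9221
t = 1789.9221 / 4604 = 0.3888 s

0.3888


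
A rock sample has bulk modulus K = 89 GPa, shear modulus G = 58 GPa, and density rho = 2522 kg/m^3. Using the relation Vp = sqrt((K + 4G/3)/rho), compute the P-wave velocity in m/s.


First compute the effective modulus:
K + 4G/3 = 89e9 + 4*58e9/3 = 166333333333.33 Pa
Then divide by density:
166333333333.33 / 2522 = 65952947.3962 Pa/(kg/m^3)
Take the square root:
Vp = sqrt(65952947.3962) = 8121.14 m/s

8121.14


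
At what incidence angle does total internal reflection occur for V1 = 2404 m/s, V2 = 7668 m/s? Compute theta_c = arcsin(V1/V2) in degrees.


V1/V2 = 2404/7668 = 0.313511
theta_c = arcsin(0.313511) = 18.2709 degrees

18.2709


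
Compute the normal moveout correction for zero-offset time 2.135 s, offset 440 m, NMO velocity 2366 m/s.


x/Vnmo = 440/2366 = 0.185968
(x/Vnmo)^2 = 0.034584
t0^2 = 4.558225
sqrt(4.558225 + 0.034584) = 2.143084
dt = 2.143084 - 2.135 = 0.008084

0.008084


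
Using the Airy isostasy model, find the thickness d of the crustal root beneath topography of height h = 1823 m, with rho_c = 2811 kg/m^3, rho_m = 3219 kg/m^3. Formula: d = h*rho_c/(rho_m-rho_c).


rho_m - rho_c = 3219 - 2811 = 408
d = 1823 * 2811 / 408
= 5124453 / 408
= 12559.93 m

12559.93


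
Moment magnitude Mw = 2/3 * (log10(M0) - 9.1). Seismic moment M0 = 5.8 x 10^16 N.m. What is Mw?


log10(M0) = log10(5.8 x 10^16) = 16.7634
Mw = 2/3 * (16.7634 - 9.1)
= 2/3 * 7.6634
= 5.11

5.11


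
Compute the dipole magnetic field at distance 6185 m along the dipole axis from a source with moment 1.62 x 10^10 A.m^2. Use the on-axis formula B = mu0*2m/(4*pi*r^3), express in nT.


m = 1.62 x 10^10 = 16200000000 A.m^2
2m = 32400000000 A.m^2
r^3 = 6185^3 = 236602381625
B = (4pi*10^-7) * 32400000000 / (4*pi * 236602381625) * 1e9
= 40715.040791 / 2973233215739.79 * 1e9
= 13.6939 nT

13.6939


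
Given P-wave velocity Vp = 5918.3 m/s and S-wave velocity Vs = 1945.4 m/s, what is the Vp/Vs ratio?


Vp/Vs = 5918.3 / 1945.4
= 3.0422

3.0422


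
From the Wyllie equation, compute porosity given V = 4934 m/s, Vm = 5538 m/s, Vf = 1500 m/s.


1/V - 1/Vm = 1/4934 - 1/5538 = 2.21e-05
1/Vf - 1/Vm = 1/1500 - 1/5538 = 0.0004861
phi = 2.21e-05 / 0.0004861 = 0.0455

0.0455


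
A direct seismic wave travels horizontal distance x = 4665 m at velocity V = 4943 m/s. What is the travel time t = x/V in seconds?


t = x / V
= 4665 / 4943
= 0.9438 s

0.9438


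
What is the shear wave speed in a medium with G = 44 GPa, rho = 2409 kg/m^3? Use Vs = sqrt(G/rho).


Convert G to Pa: G = 44e9 Pa
Compute G/rho = 44e9 / 2409 = 18264840.1826
Vs = sqrt(18264840.1826) = 4273.74 m/s

4273.74


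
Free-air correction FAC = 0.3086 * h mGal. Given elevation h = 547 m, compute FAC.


FAC = 0.3086 * h
= 0.3086 * 547
= 168.8042 mGal

168.8042


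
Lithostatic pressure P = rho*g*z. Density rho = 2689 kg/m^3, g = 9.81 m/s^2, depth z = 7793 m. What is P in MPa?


P = rho * g * z / 1e6
= 2689 * 9.81 * 7793 / 1e6
= 205572248.37 / 1e6
= 205.5722 MPa

205.5722


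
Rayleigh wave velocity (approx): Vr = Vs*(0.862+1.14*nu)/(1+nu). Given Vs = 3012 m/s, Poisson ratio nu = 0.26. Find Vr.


Numerator factor = 0.862 + 1.14*0.26 = 1.1584
Denominator = 1 + 0.26 = 1.26
Vr = 3012 * 1.1584 / 1.26 = 2769.13 m/s

2769.13


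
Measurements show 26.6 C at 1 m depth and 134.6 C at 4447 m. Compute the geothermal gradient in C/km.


dT = 134.6 - 26.6 = 108.0 C
dz = 4447 - 1 = 4446 m
gradient = dT/dz * 1000 = 108.0/4446 * 1000 = 24.2915 C/km

24.2915


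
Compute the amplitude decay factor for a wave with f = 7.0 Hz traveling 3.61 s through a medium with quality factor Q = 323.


pi*f*t/Q = pi*7.0*3.61/323 = 0.245783
A/A0 = exp(-0.245783) = 0.782092

0.782092


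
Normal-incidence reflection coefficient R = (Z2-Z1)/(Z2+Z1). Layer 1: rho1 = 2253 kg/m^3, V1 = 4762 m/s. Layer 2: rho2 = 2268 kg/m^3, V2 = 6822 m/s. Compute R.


Z1 = 2253 * 4762 = 10728786
Z2 = 2268 * 6822 = 15472296
R = (15472296 - 10728786) / (15472296 + 10728786) = 4743510 / 26201082 = 0.181

0.181


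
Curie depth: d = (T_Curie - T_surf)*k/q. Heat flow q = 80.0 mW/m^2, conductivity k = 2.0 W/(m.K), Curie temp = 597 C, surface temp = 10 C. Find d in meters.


T_Curie - T_surf = 597 - 10 = 587 C
Convert q to W/m^2: 80.0 mW/m^2 = 0.08 W/m^2
d = 587 * 2.0 / 0.08 = 14675.0 m

14675.0


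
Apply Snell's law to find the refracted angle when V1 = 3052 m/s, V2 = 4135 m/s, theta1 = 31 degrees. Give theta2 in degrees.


sin(theta1) = sin(31 deg) = 0.515038
sin(theta2) = V2/V1 * sin(theta1) = 4135/3052 * 0.515038 = 0.697799
theta2 = arcsin(0.697799) = 44.2507 degrees

44.2507


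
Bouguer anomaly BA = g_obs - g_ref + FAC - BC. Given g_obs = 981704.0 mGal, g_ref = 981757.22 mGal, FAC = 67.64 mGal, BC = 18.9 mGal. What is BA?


BA = g_obs - g_ref + FAC - BC
= 981704.0 - 981757.22 + 67.64 - 18.9
= -4.48 mGal

-4.48


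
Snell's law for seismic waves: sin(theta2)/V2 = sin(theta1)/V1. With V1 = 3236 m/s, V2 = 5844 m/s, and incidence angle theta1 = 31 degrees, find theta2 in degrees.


sin(theta1) = sin(31 deg) = 0.515038
sin(theta2) = V2/V1 * sin(theta1) = 5844/3236 * 0.515038 = 0.930124
theta2 = arcsin(0.930124) = 68.4542 degrees

68.4542


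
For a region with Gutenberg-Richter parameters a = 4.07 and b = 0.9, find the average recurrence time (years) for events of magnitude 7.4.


log10(N) = 4.07 - 0.9*7.4 = -2.59
N = 10^-2.59 = 0.00257
T = 1/N = 1/0.00257 = 389.0451 years

389.0451


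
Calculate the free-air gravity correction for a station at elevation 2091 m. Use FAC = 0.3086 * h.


FAC = 0.3086 * h
= 0.3086 * 2091
= 645.2826 mGal

645.2826


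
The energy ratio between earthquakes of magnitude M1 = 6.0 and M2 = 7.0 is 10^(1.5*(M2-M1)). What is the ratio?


M2 - M1 = 7.0 - 6.0 = 1.0
1.5 * 1.0 = 1.5
ratio = 10^1.5 = 31.62

31.62


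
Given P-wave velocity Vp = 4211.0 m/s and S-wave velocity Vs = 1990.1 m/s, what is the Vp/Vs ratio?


Vp/Vs = 4211.0 / 1990.1
= 2.116

2.116


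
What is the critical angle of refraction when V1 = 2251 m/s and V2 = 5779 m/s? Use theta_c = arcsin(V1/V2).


V1/V2 = 2251/5779 = 0.389514
theta_c = arcsin(0.389514) = 22.9242 degrees

22.9242


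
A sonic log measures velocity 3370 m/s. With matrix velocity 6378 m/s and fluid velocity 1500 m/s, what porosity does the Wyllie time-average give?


1/V - 1/Vm = 1/3370 - 1/6378 = 0.00013995
1/Vf - 1/Vm = 1/1500 - 1/6378 = 0.00050988
phi = 0.00013995 / 0.00050988 = 0.2745

0.2745


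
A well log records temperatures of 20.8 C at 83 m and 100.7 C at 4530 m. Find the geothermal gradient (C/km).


dT = 100.7 - 20.8 = 79.9 C
dz = 4530 - 83 = 4447 m
gradient = dT/dz * 1000 = 79.9/4447 * 1000 = 17.9672 C/km

17.9672


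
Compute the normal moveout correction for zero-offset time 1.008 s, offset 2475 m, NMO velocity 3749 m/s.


x/Vnmo = 2475/3749 = 0.660176
(x/Vnmo)^2 = 0.435832
t0^2 = 1.016064
sqrt(1.016064 + 0.435832) = 1.204947
dt = 1.204947 - 1.008 = 0.196947

0.196947


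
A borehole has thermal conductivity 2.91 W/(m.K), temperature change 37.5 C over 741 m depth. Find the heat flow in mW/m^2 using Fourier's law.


q = k * dT / dz * 1000
= 2.91 * 37.5 / 741 * 1000
= 0.147267 * 1000
= 147.2672 mW/m^2

147.2672


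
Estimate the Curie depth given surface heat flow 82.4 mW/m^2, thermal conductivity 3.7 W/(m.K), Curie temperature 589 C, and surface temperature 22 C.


T_Curie - T_surf = 589 - 22 = 567 C
Convert q to W/m^2: 82.4 mW/m^2 = 0.0824 W/m^2
d = 567 * 3.7 / 0.0824 = 25459.95 m

25459.95


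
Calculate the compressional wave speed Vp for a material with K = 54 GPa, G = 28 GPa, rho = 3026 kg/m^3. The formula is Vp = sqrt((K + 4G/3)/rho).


First compute the effective modulus:
K + 4G/3 = 54e9 + 4*28e9/3 = 91333333333.33 Pa
Then divide by density:
91333333333.33 / 3026 = 30182859.6607 Pa/(kg/m^3)
Take the square root:
Vp = sqrt(30182859.6607) = 5493.89 m/s

5493.89


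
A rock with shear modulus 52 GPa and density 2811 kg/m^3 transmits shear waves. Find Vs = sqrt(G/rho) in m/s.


Convert G to Pa: G = 52e9 Pa
Compute G/rho = 52e9 / 2811 = 18498754.8915
Vs = sqrt(18498754.8915) = 4301.02 m/s

4301.02


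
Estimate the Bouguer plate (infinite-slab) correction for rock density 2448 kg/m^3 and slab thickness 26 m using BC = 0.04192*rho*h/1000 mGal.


BC = 0.04192 * rho * h / 1000
= 0.04192 * 2448 * 26 / 1000
= 2.6681 mGal

2.6681


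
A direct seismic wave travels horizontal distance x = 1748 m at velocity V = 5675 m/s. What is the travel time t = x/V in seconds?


t = x / V
= 1748 / 5675
= 0.308 s

0.308


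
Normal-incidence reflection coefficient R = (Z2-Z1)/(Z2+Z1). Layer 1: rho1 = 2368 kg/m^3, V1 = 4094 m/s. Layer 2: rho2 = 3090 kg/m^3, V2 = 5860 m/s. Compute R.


Z1 = 2368 * 4094 = 9694592
Z2 = 3090 * 5860 = 18107400
R = (18107400 - 9694592) / (18107400 + 9694592) = 8412808 / 27801992 = 0.3026

0.3026


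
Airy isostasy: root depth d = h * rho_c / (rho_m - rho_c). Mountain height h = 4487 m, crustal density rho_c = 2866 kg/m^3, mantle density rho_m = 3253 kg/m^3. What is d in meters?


rho_m - rho_c = 3253 - 2866 = 387
d = 4487 * 2866 / 387
= 12859742 / 387
= 33229.31 m

33229.31


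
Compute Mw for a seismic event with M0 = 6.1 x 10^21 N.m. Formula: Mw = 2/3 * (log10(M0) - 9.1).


log10(M0) = log10(6.1 x 10^21) = 21.7853
Mw = 2/3 * (21.7853 - 9.1)
= 2/3 * 12.6853
= 8.46

8.46


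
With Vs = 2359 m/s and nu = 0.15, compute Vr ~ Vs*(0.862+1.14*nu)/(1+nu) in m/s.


Numerator factor = 0.862 + 1.14*0.15 = 1.033
Denominator = 1 + 0.15 = 1.15
Vr = 2359 * 1.033 / 1.15 = 2119.0 m/s

2119.0


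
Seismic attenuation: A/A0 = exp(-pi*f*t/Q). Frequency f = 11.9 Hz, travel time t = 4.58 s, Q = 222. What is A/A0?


pi*f*t/Q = pi*11.9*4.58/222 = 0.771275
A/A0 = exp(-0.771275) = 0.462423

0.462423


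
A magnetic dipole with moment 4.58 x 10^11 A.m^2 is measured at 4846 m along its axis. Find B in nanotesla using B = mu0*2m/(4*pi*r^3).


m = 4.58 x 10^11 = 458000000000 A.m^2
2m = 916000000000 A.m^2
r^3 = 4846^3 = 113802087736
B = (4pi*10^-7) * 916000000000 / (4*pi * 113802087736) * 1e9
= 1151079.548275 / 1430079211178.39 * 1e9
= 804.9061 nT

804.9061


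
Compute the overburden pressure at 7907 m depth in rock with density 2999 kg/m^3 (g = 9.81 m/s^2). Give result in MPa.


P = rho * g * z / 1e6
= 2999 * 9.81 * 7907 / 1e6
= 232625442.33 / 1e6
= 232.6254 MPa

232.6254


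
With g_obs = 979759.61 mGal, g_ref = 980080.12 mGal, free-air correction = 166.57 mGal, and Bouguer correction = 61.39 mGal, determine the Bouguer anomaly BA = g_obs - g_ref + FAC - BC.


BA = g_obs - g_ref + FAC - BC
= 979759.61 - 980080.12 + 166.57 - 61.39
= -215.33 mGal

-215.33


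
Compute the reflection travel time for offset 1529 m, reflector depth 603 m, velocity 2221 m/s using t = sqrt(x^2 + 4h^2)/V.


x^2 + 4h^2 = 1529^2 + 4*603^2 = 2337841 + 1454436 = 3792277
sqrt(3792277) = 1947.377
t = 1947.377 / 2221 = 0.8768 s

0.8768


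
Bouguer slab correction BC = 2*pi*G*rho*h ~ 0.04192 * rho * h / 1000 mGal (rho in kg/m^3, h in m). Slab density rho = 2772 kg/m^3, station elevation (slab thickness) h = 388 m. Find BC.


BC = 0.04192 * rho * h / 1000
= 0.04192 * 2772 * 388 / 1000
= 45.0865 mGal

45.0865


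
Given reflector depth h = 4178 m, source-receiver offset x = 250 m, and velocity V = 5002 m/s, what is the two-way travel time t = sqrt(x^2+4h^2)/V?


x^2 + 4h^2 = 250^2 + 4*4178^2 = 62500 + 69822736 = 69885236
sqrt(69885236) = 8359.739
t = 8359.739 / 5002 = 1.6713 s

1.6713


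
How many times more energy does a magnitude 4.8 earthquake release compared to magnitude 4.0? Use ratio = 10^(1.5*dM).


M2 - M1 = 4.8 - 4.0 = 0.8
1.5 * 0.8 = 1.2
ratio = 10^1.2 = 15.85

15.85


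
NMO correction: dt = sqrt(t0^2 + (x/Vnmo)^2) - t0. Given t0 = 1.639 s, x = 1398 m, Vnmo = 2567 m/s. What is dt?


x/Vnmo = 1398/2567 = 0.544605
(x/Vnmo)^2 = 0.296594
t0^2 = 2.686321
sqrt(2.686321 + 0.296594) = 1.727112
dt = 1.727112 - 1.639 = 0.088112

0.088112


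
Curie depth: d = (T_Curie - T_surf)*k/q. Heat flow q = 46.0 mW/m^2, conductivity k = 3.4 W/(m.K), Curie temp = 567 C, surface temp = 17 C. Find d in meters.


T_Curie - T_surf = 567 - 17 = 550 C
Convert q to W/m^2: 46.0 mW/m^2 = 0.046 W/m^2
d = 550 * 3.4 / 0.046 = 40652.17 m

40652.17


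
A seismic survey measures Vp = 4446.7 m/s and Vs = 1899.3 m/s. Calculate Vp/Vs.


Vp/Vs = 4446.7 / 1899.3
= 2.3412

2.3412


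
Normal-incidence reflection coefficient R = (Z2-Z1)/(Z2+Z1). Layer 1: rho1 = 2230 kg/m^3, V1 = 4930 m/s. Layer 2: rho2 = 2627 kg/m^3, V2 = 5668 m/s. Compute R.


Z1 = 2230 * 4930 = 10993900
Z2 = 2627 * 5668 = 14889836
R = (14889836 - 10993900) / (14889836 + 10993900) = 3895936 / 25883736 = 0.1505

0.1505


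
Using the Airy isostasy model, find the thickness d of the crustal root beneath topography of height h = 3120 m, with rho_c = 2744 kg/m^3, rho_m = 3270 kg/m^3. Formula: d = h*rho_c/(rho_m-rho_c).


rho_m - rho_c = 3270 - 2744 = 526
d = 3120 * 2744 / 526
= 8561280 / 526
= 16276.2 m

16276.2


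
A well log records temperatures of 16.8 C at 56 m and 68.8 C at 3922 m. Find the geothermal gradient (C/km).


dT = 68.8 - 16.8 = 52.0 C
dz = 3922 - 56 = 3866 m
gradient = dT/dz * 1000 = 52.0/3866 * 1000 = 13.4506 C/km

13.4506


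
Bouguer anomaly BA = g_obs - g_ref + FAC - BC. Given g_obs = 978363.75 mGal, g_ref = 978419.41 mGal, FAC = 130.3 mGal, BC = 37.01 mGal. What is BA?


BA = g_obs - g_ref + FAC - BC
= 978363.75 - 978419.41 + 130.3 - 37.01
= 37.63 mGal

37.63


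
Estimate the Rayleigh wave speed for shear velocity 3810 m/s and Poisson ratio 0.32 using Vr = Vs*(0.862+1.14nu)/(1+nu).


Numerator factor = 0.862 + 1.14*0.32 = 1.2268
Denominator = 1 + 0.32 = 1.32
Vr = 3810 * 1.2268 / 1.32 = 3540.99 m/s

3540.99


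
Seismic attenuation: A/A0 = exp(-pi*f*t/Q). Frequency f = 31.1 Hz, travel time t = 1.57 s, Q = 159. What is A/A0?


pi*f*t/Q = pi*31.1*1.57/159 = 0.964746
A/A0 = exp(-0.964746) = 0.38108

0.38108


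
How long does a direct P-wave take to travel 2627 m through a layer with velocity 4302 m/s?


t = x / V
= 2627 / 4302
= 0.6106 s

0.6106


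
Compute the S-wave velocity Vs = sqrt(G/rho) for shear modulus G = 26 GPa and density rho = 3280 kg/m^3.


Convert G to Pa: G = 26e9 Pa
Compute G/rho = 26e9 / 3280 = 7926829.2683
Vs = sqrt(7926829.2683) = 2815.46 m/s

2815.46


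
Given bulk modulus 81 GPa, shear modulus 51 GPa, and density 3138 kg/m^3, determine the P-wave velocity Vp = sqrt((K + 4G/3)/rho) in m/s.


First compute the effective modulus:
K + 4G/3 = 81e9 + 4*51e9/3 = 149000000000.0 Pa
Then divide by density:
149000000000.0 / 3138 = 47482472.9127 Pa/(kg/m^3)
Take the square root:
Vp = sqrt(47482472.9127) = 6890.75 m/s

6890.75


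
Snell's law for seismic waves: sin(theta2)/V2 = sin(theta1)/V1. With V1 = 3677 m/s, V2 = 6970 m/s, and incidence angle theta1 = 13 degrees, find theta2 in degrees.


sin(theta1) = sin(13 deg) = 0.224951
sin(theta2) = V2/V1 * sin(theta1) = 6970/3677 * 0.224951 = 0.42641
theta2 = arcsin(0.42641) = 25.2399 degrees

25.2399


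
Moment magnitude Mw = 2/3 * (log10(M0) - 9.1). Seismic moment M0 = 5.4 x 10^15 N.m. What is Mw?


log10(M0) = log10(5.4 x 10^15) = 15.7324
Mw = 2/3 * (15.7324 - 9.1)
= 2/3 * 6.6324
= 4.42

4.42


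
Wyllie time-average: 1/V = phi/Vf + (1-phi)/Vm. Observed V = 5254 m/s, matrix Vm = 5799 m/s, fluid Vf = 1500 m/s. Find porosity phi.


1/V - 1/Vm = 1/5254 - 1/5799 = 1.789e-05
1/Vf - 1/Vm = 1/1500 - 1/5799 = 0.00049422
phi = 1.789e-05 / 0.00049422 = 0.0362

0.0362
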